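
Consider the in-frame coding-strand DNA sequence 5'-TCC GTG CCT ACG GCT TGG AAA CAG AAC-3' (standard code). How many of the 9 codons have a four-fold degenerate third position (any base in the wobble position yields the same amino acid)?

5

Codon 1 TCC (Ser): third position 4-fold.
Codon 2 GTG (Val): third position 4-fold.
Codon 3 CCT (Pro): third position 4-fold.
Codon 4 ACG (Thr): third position 4-fold.
Codon 5 GCT (Ala): third position 4-fold.
Codon 6 TGG (Trp): third position 1-fold.
Codon 7 AAA (Lys): third position 2-fold.
Codon 8 CAG (Gln): third position 2-fold.
Codon 9 AAC (Asn): third position 2-fold.
Four-fold degenerate third positions: 5.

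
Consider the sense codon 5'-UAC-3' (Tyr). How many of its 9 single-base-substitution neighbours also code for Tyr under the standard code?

Position 1: none → 0 synonymous.
Position 2: none → 0 synonymous.
Position 3: UAU → 1 synonymous.
Total: 0 + 0 + 1 = 1.

1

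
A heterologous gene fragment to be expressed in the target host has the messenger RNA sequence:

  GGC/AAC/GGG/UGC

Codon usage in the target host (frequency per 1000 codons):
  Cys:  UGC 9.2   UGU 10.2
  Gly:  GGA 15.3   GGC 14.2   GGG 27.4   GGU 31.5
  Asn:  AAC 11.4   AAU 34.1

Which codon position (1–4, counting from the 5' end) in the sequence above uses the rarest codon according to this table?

4

Codon 1 GGC (Gly): 14.2 per 1000.
Codon 2 AAC (Asn): 11.4 per 1000.
Codon 3 GGG (Gly): 27.4 per 1000.
Codon 4 UGC (Cys): 9.2 per 1000.
Lowest frequency is 9.2 at codon 4.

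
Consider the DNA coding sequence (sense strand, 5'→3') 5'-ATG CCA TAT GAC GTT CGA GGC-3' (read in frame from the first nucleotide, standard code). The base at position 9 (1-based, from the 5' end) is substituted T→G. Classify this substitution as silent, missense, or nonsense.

nonsense

Position 9 falls in codon 3: TAT → Tyr.
After the substitution the codon is TAG → Stop.
The new codon is a stop codon, so this is a nonsense mutation.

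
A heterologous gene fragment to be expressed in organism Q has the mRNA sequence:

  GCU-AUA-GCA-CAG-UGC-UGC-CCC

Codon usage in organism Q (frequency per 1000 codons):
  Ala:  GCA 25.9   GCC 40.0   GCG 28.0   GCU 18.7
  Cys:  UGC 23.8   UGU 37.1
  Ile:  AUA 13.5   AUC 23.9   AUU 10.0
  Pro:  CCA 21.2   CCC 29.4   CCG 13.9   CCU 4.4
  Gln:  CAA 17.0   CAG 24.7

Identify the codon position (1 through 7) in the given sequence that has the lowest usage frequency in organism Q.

2

Codon 1 GCU (Ala): 18.7 per 1000.
Codon 2 AUA (Ile): 13.5 per 1000.
Codon 3 GCA (Ala): 25.9 per 1000.
Codon 4 CAG (Gln): 24.7 per 1000.
Codon 5 UGC (Cys): 23.8 per 1000.
Codon 6 UGC (Cys): 23.8 per 1000.
Codon 7 CCC (Pro): 29.4 per 1000.
Lowest frequency is 13.5 at codon 2.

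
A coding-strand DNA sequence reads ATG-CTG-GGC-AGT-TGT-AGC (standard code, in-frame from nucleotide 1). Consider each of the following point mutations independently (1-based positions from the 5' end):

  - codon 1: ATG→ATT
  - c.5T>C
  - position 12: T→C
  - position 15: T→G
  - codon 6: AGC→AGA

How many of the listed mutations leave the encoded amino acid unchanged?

Codon 1: ATG (Met) → ATT (Ile) — missense.
Codon 2: CTG (Leu) → CCG (Pro) — missense.
Codon 4: AGT (Ser) → AGC (Ser) — synonymous.
Codon 5: TGT (Cys) → TGG (Trp) — missense.
Codon 6: AGC (Ser) → AGA (Arg) — missense.
Synonymous: 1 of 5.

1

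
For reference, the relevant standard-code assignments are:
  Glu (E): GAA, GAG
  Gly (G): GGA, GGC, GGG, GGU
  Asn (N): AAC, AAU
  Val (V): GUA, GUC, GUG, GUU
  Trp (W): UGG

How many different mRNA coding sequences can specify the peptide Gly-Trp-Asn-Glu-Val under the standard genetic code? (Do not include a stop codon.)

Gly: 4 codons.
Trp: 1 codon.
Asn: 2 codons.
Glu: 2 codons.
Val: 4 codons.
4 × 1 × 2 × 2 × 4 = 64.

64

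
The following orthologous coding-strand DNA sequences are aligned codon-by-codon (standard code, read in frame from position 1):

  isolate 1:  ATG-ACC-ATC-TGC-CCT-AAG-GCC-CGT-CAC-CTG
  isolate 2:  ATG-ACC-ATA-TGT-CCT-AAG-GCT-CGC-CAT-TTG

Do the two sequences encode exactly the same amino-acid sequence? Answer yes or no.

Codon 1: ATG Met / ATG Met — identical.
Codon 2: ACC Thr / ACC Thr — identical.
Codon 3: ATC Ile / ATA Ile — synonymous.
Codon 4: TGC Cys / TGT Cys — synonymous.
Codon 5: CCT Pro / CCT Pro — identical.
Codon 6: AAG Lys / AAG Lys — identical.
Codon 7: GCC Ala / GCT Ala — synonymous.
Codon 8: CGT Arg / CGC Arg — synonymous.
Codon 9: CAC His / CAT His — synonymous.
Codon 10: CTG Leu / TTG Leu — synonymous.
Nonsynonymous differences: 0 → same protein.

yes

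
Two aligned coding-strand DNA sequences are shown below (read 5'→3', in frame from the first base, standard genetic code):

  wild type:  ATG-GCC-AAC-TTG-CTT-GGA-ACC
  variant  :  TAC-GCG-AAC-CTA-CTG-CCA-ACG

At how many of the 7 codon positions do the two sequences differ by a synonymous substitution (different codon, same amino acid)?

4

Codon 1: ATG Met / TAC Tyr — nonsynonymous.
Codon 2: GCC Ala / GCG Ala — synonymous.
Codon 3: AAC Asn / AAC Asn — identical.
Codon 4: TTG Leu / CTA Leu — synonymous.
Codon 5: CTT Leu / CTG Leu — synonymous.
Codon 6: GGA Gly / CCA Pro — nonsynonymous.
Codon 7: ACC Thr / ACG Thr — synonymous.
Synonymous differences: 4.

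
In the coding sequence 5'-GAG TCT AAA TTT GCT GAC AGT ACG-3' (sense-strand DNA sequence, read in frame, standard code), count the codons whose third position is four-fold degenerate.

3

Codon 1 GAG (Glu): third position 2-fold.
Codon 2 TCT (Ser): third position 4-fold.
Codon 3 AAA (Lys): third position 2-fold.
Codon 4 TTT (Phe): third position 2-fold.
Codon 5 GCT (Ala): third position 4-fold.
Codon 6 GAC (Asp): third position 2-fold.
Codon 7 AGT (Ser): third position 2-fold.
Codon 8 ACG (Thr): third position 4-fold.
Four-fold degenerate third positions: 3.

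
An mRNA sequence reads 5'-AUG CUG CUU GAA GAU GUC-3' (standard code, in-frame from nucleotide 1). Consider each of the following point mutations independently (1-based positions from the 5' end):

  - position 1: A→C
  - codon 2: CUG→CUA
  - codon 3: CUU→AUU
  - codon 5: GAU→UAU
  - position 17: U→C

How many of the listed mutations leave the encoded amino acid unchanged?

1

Codon 1: AUG (Met) → CUG (Leu) — missense.
Codon 2: CUG (Leu) → CUA (Leu) — synonymous.
Codon 3: CUU (Leu) → AUU (Ile) — missense.
Codon 5: GAU (Asp) → UAU (Tyr) — missense.
Codon 6: GUC (Val) → GCC (Ala) — missense.
Synonymous: 1 of 5.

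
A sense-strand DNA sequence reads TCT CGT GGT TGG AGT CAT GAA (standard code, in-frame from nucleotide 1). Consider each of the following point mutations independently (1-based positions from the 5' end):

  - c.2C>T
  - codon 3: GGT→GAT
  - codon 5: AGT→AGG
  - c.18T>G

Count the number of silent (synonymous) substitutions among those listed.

0

Codon 1: TCT (Ser) → TTT (Phe) — missense.
Codon 3: GGT (Gly) → GAT (Asp) — missense.
Codon 5: AGT (Ser) → AGG (Arg) — missense.
Codon 6: CAT (His) → CAG (Gln) — missense.
Synonymous: 0 of 4.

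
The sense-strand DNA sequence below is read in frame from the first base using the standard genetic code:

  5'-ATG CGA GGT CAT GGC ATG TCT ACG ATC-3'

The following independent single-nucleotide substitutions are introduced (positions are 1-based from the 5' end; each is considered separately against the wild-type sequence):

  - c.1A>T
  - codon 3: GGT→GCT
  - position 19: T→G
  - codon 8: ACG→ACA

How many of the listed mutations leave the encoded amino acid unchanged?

1

Codon 1: ATG (Met) → TTG (Leu) — missense.
Codon 3: GGT (Gly) → GCT (Ala) — missense.
Codon 7: TCT (Ser) → GCT (Ala) — missense.
Codon 8: ACG (Thr) → ACA (Thr) — synonymous.
Synonymous: 1 of 4.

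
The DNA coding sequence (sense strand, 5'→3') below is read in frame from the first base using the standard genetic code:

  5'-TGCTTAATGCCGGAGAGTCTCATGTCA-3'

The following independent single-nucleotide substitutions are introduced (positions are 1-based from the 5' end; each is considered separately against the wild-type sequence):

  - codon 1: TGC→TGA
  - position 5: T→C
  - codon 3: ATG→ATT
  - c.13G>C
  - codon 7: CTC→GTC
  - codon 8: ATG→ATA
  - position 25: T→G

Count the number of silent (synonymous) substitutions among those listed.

Codon 1: TGC (Cys) → TGA (Stop) — nonsense.
Codon 2: TTA (Leu) → TCA (Ser) — missense.
Codon 3: ATG (Met) → ATT (Ile) — missense.
Codon 5: GAG (Glu) → CAG (Gln) — missense.
Codon 7: CTC (Leu) → GTC (Val) — missense.
Codon 8: ATG (Met) → ATA (Ile) — missense.
Codon 9: TCA (Ser) → GCA (Ala) — missense.
Synonymous: 0 of 7.

0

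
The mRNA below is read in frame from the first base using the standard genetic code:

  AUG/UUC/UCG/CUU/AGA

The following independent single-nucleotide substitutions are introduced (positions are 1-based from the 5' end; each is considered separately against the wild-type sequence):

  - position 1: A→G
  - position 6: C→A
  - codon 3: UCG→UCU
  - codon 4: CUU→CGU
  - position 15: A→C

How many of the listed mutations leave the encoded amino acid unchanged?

Codon 1: AUG (Met) → GUG (Val) — missense.
Codon 2: UUC (Phe) → UUA (Leu) — missense.
Codon 3: UCG (Ser) → UCU (Ser) — synonymous.
Codon 4: CUU (Leu) → CGU (Arg) — missense.
Codon 5: AGA (Arg) → AGC (Ser) — missense.
Synonymous: 1 of 5.

1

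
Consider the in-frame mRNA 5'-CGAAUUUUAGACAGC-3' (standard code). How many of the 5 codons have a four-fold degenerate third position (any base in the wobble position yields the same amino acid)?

Codon 1 CGA (Arg): third position 4-fold.
Codon 2 AUU (Ile): third position 3-fold.
Codon 3 UUA (Leu): third position 2-fold.
Codon 4 GAC (Asp): third position 2-fold.
Codon 5 AGC (Ser): third position 2-fold.
Four-fold degenerate third positions: 1.

1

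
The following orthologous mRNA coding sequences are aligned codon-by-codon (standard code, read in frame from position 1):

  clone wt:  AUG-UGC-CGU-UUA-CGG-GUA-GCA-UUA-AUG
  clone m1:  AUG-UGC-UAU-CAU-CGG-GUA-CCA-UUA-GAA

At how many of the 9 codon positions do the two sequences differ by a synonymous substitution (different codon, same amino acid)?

Codon 1: AUG Met / AUG Met — identical.
Codon 2: UGC Cys / UGC Cys — identical.
Codon 3: CGU Arg / UAU Tyr — nonsynonymous.
Codon 4: UUA Leu / CAU His — nonsynonymous.
Codon 5: CGG Arg / CGG Arg — identical.
Codon 6: GUA Val / GUA Val — identical.
Codon 7: GCA Ala / CCA Pro — nonsynonymous.
Codon 8: UUA Leu / UUA Leu — identical.
Codon 9: AUG Met / GAA Glu — nonsynonymous.
Synonymous differences: 0.

0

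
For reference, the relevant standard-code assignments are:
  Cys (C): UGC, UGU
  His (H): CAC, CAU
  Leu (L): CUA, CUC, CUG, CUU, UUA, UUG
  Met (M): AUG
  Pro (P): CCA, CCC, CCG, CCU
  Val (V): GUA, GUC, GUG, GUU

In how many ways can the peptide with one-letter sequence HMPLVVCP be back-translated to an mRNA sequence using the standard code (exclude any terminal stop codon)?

His: 2 codons.
Met: 1 codon.
Pro: 4 codons.
Leu: 6 codons.
Val: 4 codons.
Val: 4 codons.
Cys: 2 codons.
Pro: 4 codons.
2 × 1 × 4 × 6 × 4 × 4 × 2 × 4 = 6144.

6144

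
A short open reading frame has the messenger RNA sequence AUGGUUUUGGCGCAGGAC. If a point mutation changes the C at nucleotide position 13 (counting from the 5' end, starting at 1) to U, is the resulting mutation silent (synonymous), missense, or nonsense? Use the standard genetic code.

nonsense

Position 13 falls in codon 5: CAG → Gln.
After the substitution the codon is UAG → Stop.
The new codon is a stop codon, so this is a nonsense mutation.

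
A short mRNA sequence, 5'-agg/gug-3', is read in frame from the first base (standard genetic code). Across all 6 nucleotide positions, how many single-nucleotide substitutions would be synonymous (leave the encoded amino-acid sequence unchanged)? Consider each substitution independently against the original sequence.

Codon 1 (AGG, Arg): 2 synonymous substitutions.
Codon 2 (GUG, Val): 3 synonymous substitutions.
Total: 2 + 3 = 5.

5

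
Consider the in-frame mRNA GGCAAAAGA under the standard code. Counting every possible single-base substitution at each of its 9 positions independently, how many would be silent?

6

Codon 1 (GGC, Gly): 3 synonymous substitutions.
Codon 2 (AAA, Lys): 1 synonymous substitution.
Codon 3 (AGA, Arg): 2 synonymous substitutions.
Total: 3 + 1 + 2 = 6.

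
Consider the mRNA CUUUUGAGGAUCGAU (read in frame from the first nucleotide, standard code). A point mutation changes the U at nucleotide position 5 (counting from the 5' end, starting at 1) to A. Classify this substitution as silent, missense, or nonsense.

nonsense

Position 5 falls in codon 2: UUG → Leu.
After the substitution the codon is UAG → Stop.
The new codon is a stop codon, so this is a nonsense mutation.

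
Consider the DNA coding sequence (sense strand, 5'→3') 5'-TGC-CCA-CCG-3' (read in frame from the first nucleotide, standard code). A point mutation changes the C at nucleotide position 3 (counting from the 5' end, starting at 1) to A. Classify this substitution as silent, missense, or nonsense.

nonsense

Position 3 falls in codon 1: TGC → Cys.
After the substitution the codon is TGA → Stop.
The new codon is a stop codon, so this is a nonsense mutation.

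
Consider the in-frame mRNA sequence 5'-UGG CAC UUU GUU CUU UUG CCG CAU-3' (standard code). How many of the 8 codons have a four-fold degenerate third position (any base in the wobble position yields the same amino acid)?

Codon 1 UGG (Trp): third position 1-fold.
Codon 2 CAC (His): third position 2-fold.
Codon 3 UUU (Phe): third position 2-fold.
Codon 4 GUU (Val): third position 4-fold.
Codon 5 CUU (Leu): third position 4-fold.
Codon 6 UUG (Leu): third position 2-fold.
Codon 7 CCG (Pro): third position 4-fold.
Codon 8 CAU (His): third position 2-fold.
Four-fold degenerate third positions: 3.

3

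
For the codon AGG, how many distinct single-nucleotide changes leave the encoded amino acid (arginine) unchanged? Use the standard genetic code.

Position 1: CGG → 1 synonymous.
Position 2: none → 0 synonymous.
Position 3: AGA → 1 synonymous.
Total: 1 + 0 + 1 = 2.

2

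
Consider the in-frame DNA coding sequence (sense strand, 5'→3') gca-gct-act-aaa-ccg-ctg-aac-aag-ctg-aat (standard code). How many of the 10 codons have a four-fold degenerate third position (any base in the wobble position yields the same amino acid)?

Codon 1 GCA (Ala): third position 4-fold.
Codon 2 GCT (Ala): third position 4-fold.
Codon 3 ACT (Thr): third position 4-fold.
Codon 4 AAA (Lys): third position 2-fold.
Codon 5 CCG (Pro): third position 4-fold.
Codon 6 CTG (Leu): third position 4-fold.
Codon 7 AAC (Asn): third position 2-fold.
Codon 8 AAG (Lys): third position 2-fold.
Codon 9 CTG (Leu): third position 4-fold.
Codon 10 AAT (Asn): third position 2-fold.
Four-fold degenerate third positions: 6.

6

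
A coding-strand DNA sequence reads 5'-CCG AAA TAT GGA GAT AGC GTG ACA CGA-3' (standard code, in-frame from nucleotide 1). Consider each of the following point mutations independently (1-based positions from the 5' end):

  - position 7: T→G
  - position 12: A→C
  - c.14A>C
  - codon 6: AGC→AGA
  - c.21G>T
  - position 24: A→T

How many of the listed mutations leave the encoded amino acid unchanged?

Codon 3: TAT (Tyr) → GAT (Asp) — missense.
Codon 4: GGA (Gly) → GGC (Gly) — synonymous.
Codon 5: GAT (Asp) → GCT (Ala) — missense.
Codon 6: AGC (Ser) → AGA (Arg) — missense.
Codon 7: GTG (Val) → GTT (Val) — synonymous.
Codon 8: ACA (Thr) → ACT (Thr) — synonymous.
Synonymous: 3 of 6.

3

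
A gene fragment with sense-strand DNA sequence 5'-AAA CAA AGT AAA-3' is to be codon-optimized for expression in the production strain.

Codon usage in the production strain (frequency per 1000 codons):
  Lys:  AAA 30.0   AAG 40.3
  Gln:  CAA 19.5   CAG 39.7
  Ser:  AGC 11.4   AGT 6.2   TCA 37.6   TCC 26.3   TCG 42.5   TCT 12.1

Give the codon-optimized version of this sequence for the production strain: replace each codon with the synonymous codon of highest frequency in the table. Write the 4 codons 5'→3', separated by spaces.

Codon 1 (Lys): best is AAG at 40.3.
Codon 2 (Gln): best is CAG at 39.7.
Codon 3 (Ser): best is TCG at 42.5.
Codon 4 (Lys): best is AAG at 40.3.

AAG CAG TCG AAG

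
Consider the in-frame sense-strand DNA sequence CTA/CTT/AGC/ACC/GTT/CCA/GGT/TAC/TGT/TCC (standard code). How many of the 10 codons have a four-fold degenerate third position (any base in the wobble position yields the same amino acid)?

7

Codon 1 CTA (Leu): third position 4-fold.
Codon 2 CTT (Leu): third position 4-fold.
Codon 3 AGC (Ser): third position 2-fold.
Codon 4 ACC (Thr): third position 4-fold.
Codon 5 GTT (Val): third position 4-fold.
Codon 6 CCA (Pro): third position 4-fold.
Codon 7 GGT (Gly): third position 4-fold.
Codon 8 TAC (Tyr): third position 2-fold.
Codon 9 TGT (Cys): third position 2-fold.
Codon 10 TCC (Ser): third position 4-fold.
Four-fold degenerate third positions: 7.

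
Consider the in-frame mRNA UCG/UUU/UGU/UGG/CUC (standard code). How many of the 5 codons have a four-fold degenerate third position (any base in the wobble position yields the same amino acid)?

Codon 1 UCG (Ser): third position 4-fold.
Codon 2 UUU (Phe): third position 2-fold.
Codon 3 UGU (Cys): third position 2-fold.
Codon 4 UGG (Trp): third position 1-fold.
Codon 5 CUC (Leu): third position 4-fold.
Four-fold degenerate third positions: 2.

2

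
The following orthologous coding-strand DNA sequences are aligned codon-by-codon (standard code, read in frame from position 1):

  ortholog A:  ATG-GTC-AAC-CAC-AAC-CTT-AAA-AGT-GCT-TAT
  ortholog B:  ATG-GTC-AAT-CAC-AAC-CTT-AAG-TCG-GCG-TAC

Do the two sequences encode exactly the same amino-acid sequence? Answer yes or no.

Codon 1: ATG Met / ATG Met — identical.
Codon 2: GTC Val / GTC Val — identical.
Codon 3: AAC Asn / AAT Asn — synonymous.
Codon 4: CAC His / CAC His — identical.
Codon 5: AAC Asn / AAC Asn — identical.
Codon 6: CTT Leu / CTT Leu — identical.
Codon 7: AAA Lys / AAG Lys — synonymous.
Codon 8: AGT Ser / TCG Ser — synonymous.
Codon 9: GCT Ala / GCG Ala — synonymous.
Codon 10: TAT Tyr / TAC Tyr — synonymous.
Nonsynonymous differences: 0 → same protein.

yes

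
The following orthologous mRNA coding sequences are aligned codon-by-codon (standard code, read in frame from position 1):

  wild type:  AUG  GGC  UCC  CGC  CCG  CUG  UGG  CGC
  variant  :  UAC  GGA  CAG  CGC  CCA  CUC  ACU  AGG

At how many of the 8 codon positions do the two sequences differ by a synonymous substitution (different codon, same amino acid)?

4

Codon 1: AUG Met / UAC Tyr — nonsynonymous.
Codon 2: GGC Gly / GGA Gly — synonymous.
Codon 3: UCC Ser / CAG Gln — nonsynonymous.
Codon 4: CGC Arg / CGC Arg — identical.
Codon 5: CCG Pro / CCA Pro — synonymous.
Codon 6: CUG Leu / CUC Leu — synonymous.
Codon 7: UGG Trp / ACU Thr — nonsynonymous.
Codon 8: CGC Arg / AGG Arg — synonymous.
Synonymous differences: 4.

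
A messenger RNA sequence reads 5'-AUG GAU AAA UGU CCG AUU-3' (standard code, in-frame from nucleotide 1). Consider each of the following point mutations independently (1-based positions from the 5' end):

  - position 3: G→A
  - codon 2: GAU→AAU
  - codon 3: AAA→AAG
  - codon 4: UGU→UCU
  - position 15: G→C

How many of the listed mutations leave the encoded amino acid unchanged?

2

Codon 1: AUG (Met) → AUA (Ile) — missense.
Codon 2: GAU (Asp) → AAU (Asn) — missense.
Codon 3: AAA (Lys) → AAG (Lys) — synonymous.
Codon 4: UGU (Cys) → UCU (Ser) — missense.
Codon 5: CCG (Pro) → CCC (Pro) — synonymous.
Synonymous: 2 of 5.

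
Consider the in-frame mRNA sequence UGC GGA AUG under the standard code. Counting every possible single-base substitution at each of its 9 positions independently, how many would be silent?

Codon 1 (UGC, Cys): 1 synonymous substitution.
Codon 2 (GGA, Gly): 3 synonymous substitutions.
Codon 3 (AUG, Met): 0 synonymous substitutions.
Total: 1 + 3 + 0 = 4.

4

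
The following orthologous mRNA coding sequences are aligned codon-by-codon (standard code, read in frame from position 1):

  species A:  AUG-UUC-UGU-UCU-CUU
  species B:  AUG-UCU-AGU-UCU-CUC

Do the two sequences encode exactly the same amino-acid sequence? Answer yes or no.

Codon 1: AUG Met / AUG Met — identical.
Codon 2: UUC Phe / UCU Ser — nonsynonymous.
Codon 3: UGU Cys / AGU Ser — nonsynonymous.
Codon 4: UCU Ser / UCU Ser — identical.
Codon 5: CUU Leu / CUC Leu — synonymous.
Nonsynonymous differences: 2 → different protein.

no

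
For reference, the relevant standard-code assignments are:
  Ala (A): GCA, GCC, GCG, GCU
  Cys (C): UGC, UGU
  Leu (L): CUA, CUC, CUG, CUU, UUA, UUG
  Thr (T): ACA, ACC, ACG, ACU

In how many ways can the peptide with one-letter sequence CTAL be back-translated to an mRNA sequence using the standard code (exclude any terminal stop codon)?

192

Cys: 2 codons.
Thr: 4 codons.
Ala: 4 codons.
Leu: 6 codons.
2 × 4 × 4 × 6 = 192.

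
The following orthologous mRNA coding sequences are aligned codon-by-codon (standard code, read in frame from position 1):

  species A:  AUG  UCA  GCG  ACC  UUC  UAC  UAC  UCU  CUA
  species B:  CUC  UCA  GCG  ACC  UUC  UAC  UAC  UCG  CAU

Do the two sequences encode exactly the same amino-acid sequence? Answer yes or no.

no

Codon 1: AUG Met / CUC Leu — nonsynonymous.
Codon 2: UCA Ser / UCA Ser — identical.
Codon 3: GCG Ala / GCG Ala — identical.
Codon 4: ACC Thr / ACC Thr — identical.
Codon 5: UUC Phe / UUC Phe — identical.
Codon 6: UAC Tyr / UAC Tyr — identical.
Codon 7: UAC Tyr / UAC Tyr — identical.
Codon 8: UCU Ser / UCG Ser — synonymous.
Codon 9: CUA Leu / CAU His — nonsynonymous.
Nonsynonymous differences: 2 → different protein.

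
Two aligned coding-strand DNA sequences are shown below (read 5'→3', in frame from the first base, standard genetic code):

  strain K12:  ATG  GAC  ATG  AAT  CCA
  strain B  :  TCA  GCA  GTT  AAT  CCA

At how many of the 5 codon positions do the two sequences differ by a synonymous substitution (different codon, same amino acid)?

0

Codon 1: ATG Met / TCA Ser — nonsynonymous.
Codon 2: GAC Asp / GCA Ala — nonsynonymous.
Codon 3: ATG Met / GTT Val — nonsynonymous.
Codon 4: AAT Asn / AAT Asn — identical.
Codon 5: CCA Pro / CCA Pro — identical.
Synonymous differences: 0.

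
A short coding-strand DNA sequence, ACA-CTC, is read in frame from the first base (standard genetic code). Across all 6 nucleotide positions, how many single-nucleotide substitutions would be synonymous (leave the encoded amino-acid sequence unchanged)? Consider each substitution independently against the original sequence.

Codon 1 (ACA, Thr): 3 synonymous substitutions.
Codon 2 (CTC, Leu): 3 synonymous substitutions.
Total: 3 + 3 = 6.

6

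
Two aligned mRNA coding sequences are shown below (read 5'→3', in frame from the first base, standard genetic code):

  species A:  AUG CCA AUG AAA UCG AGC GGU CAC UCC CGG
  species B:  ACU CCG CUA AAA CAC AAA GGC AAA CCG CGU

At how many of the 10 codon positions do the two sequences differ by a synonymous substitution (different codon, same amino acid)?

Codon 1: AUG Met / ACU Thr — nonsynonymous.
Codon 2: CCA Pro / CCG Pro — synonymous.
Codon 3: AUG Met / CUA Leu — nonsynonymous.
Codon 4: AAA Lys / AAA Lys — identical.
Codon 5: UCG Ser / CAC His — nonsynonymous.
Codon 6: AGC Ser / AAA Lys — nonsynonymous.
Codon 7: GGU Gly / GGC Gly — synonymous.
Codon 8: CAC His / AAA Lys — nonsynonymous.
Codon 9: UCC Ser / CCG Pro — nonsynonymous.
Codon 10: CGG Arg / CGU Arg — synonymous.
Synonymous differences: 3.

3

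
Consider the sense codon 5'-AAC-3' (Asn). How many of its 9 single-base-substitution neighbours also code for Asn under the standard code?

1

Position 1: none → 0 synonymous.
Position 2: none → 0 synonymous.
Position 3: AAU → 1 synonymous.
Total: 0 + 0 + 1 = 1.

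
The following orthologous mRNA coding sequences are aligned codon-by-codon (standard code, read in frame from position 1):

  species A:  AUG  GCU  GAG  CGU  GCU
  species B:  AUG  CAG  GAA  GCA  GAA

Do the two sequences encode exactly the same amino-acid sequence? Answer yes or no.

no

Codon 1: AUG Met / AUG Met — identical.
Codon 2: GCU Ala / CAG Gln — nonsynonymous.
Codon 3: GAG Glu / GAA Glu — synonymous.
Codon 4: CGU Arg / GCA Ala — nonsynonymous.
Codon 5: GCU Ala / GAA Glu — nonsynonymous.
Nonsynonymous differences: 3 → different protein.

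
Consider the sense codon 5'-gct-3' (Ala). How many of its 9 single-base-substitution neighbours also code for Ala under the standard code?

3

Position 1: none → 0 synonymous.
Position 2: none → 0 synonymous.
Position 3: GCC, GCA, GCG → 3 synonymous.
Total: 0 + 0 + 3 = 3.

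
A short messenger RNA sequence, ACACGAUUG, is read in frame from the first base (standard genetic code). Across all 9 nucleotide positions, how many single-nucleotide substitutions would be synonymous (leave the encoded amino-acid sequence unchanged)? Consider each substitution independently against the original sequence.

9

Codon 1 (ACA, Thr): 3 synonymous substitutions.
Codon 2 (CGA, Arg): 4 synonymous substitutions.
Codon 3 (UUG, Leu): 2 synonymous substitutions.
Total: 3 + 4 + 2 = 9.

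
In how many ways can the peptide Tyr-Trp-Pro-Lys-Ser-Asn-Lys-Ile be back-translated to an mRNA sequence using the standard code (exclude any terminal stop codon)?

Tyr: 2 codons.
Trp: 1 codon.
Pro: 4 codons.
Lys: 2 codons.
Ser: 6 codons.
Asn: 2 codons.
Lys: 2 codons.
Ile: 3 codons.
2 × 1 × 4 × 2 × 6 × 2 × 2 × 3 = 1152.

1152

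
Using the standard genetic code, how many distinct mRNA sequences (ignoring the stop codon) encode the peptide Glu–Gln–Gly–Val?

Glu: 2 codons.
Gln: 2 codons.
Gly: 4 codons.
Val: 4 codons.
2 × 2 × 4 × 4 = 64.

64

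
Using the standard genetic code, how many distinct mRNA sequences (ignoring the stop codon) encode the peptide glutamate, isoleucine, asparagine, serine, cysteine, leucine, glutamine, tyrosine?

3456

Glu: 2 codons.
Ile: 3 codons.
Asn: 2 codons.
Ser: 6 codons.
Cys: 2 codons.
Leu: 6 codons.
Gln: 2 codons.
Tyr: 2 codons.
2 × 3 × 2 × 6 × 2 × 6 × 2 × 2 = 3456.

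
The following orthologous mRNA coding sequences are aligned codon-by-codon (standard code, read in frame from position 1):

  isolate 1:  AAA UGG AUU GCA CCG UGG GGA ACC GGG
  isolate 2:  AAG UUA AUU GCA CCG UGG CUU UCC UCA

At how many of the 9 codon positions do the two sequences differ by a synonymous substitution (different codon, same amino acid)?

1

Codon 1: AAA Lys / AAG Lys — synonymous.
Codon 2: UGG Trp / UUA Leu — nonsynonymous.
Codon 3: AUU Ile / AUU Ile — identical.
Codon 4: GCA Ala / GCA Ala — identical.
Codon 5: CCG Pro / CCG Pro — identical.
Codon 6: UGG Trp / UGG Trp — identical.
Codon 7: GGA Gly / CUU Leu — nonsynonymous.
Codon 8: ACC Thr / UCC Ser — nonsynonymous.
Codon 9: GGG Gly / UCA Ser — nonsynonymous.
Synonymous differences: 1.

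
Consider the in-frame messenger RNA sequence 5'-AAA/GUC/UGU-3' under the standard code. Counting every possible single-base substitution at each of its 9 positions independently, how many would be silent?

Codon 1 (AAA, Lys): 1 synonymous substitution.
Codon 2 (GUC, Val): 3 synonymous substitutions.
Codon 3 (UGU, Cys): 1 synonymous substitution.
Total: 1 + 3 + 1 = 5.

5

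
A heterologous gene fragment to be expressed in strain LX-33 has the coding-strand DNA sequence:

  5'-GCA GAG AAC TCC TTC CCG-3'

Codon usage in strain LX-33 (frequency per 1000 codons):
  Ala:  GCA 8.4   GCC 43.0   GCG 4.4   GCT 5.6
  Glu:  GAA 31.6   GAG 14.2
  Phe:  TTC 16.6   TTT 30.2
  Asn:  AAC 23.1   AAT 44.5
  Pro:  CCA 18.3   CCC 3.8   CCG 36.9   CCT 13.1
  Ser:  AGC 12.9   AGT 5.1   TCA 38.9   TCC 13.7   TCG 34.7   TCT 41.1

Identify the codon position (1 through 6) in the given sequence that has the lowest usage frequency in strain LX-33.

1

Codon 1 GCA (Ala): 8.4 per 1000.
Codon 2 GAG (Glu): 14.2 per 1000.
Codon 3 AAC (Asn): 23.1 per 1000.
Codon 4 TCC (Ser): 13.7 per 1000.
Codon 5 TTC (Phe): 16.6 per 1000.
Codon 6 CCG (Pro): 36.9 per 1000.
Lowest frequency is 8.4 at codon 1.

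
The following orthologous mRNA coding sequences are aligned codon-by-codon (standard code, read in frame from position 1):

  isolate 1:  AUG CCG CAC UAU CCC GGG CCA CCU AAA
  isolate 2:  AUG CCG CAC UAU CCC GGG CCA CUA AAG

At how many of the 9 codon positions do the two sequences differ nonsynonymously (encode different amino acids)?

Codon 1: AUG Met / AUG Met — identical.
Codon 2: CCG Pro / CCG Pro — identical.
Codon 3: CAC His / CAC His — identical.
Codon 4: UAU Tyr / UAU Tyr — identical.
Codon 5: CCC Pro / CCC Pro — identical.
Codon 6: GGG Gly / GGG Gly — identical.
Codon 7: CCA Pro / CCA Pro — identical.
Codon 8: CCU Pro / CUA Leu — nonsynonymous.
Codon 9: AAA Lys / AAG Lys — synonymous.
Nonsynonymous differences: 1.

1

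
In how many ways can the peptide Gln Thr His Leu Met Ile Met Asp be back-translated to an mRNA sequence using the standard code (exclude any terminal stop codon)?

576

Gln: 2 codons.
Thr: 4 codons.
His: 2 codons.
Leu: 6 codons.
Met: 1 codon.
Ile: 3 codons.
Met: 1 codon.
Asp: 2 codons.
2 × 4 × 2 × 6 × 1 × 3 × 1 × 2 = 576.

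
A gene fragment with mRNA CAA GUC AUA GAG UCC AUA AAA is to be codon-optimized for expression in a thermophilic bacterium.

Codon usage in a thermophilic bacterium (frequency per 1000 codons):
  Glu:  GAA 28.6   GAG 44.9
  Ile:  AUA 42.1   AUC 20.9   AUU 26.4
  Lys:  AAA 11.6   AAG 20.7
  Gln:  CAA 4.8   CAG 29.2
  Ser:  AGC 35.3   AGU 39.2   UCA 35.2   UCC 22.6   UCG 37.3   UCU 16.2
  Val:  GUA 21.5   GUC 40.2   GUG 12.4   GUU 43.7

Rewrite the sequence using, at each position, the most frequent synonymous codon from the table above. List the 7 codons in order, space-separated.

CAG GUU AUA GAG AGU AUA AAG

Codon 1 (Gln): best is CAG at 29.2.
Codon 2 (Val): best is GUU at 43.7.
Codon 3 (Ile): best is AUA at 42.1.
Codon 4 (Glu): best is GAG at 44.9.
Codon 5 (Ser): best is AGU at 39.2.
Codon 6 (Ile): best is AUA at 42.1.
Codon 7 (Lys): best is AAG at 20.7.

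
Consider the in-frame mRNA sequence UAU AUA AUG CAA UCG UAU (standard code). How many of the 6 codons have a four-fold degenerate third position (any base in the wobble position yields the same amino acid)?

Codon 1 UAU (Tyr): third position 2-fold.
Codon 2 AUA (Ile): third position 3-fold.
Codon 3 AUG (Met): third position 1-fold.
Codon 4 CAA (Gln): third position 2-fold.
Codon 5 UCG (Ser): third position 4-fold.
Codon 6 UAU (Tyr): third position 2-fold.
Four-fold degenerate third positions: 1.

1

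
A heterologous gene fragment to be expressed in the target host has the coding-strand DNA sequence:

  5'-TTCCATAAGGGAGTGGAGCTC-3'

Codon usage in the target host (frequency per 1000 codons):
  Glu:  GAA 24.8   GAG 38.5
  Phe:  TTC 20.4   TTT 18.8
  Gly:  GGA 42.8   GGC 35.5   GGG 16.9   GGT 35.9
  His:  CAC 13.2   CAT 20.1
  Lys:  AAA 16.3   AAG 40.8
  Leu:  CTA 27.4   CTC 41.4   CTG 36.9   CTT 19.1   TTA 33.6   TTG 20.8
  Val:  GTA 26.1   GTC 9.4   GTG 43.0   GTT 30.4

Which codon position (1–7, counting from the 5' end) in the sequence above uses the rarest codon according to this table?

2

Codon 1 TTC (Phe): 20.4 per 1000.
Codon 2 CAT (His): 20.1 per 1000.
Codon 3 AAG (Lys): 40.8 per 1000.
Codon 4 GGA (Gly): 42.8 per 1000.
Codon 5 GTG (Val): 43.0 per 1000.
Codon 6 GAG (Glu): 38.5 per 1000.
Codon 7 CTC (Leu): 41.4 per 1000.
Lowest frequency is 20.1 at codon 2.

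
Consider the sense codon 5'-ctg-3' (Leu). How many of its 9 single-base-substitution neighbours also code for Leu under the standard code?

4

Position 1: TTG → 1 synonymous.
Position 2: none → 0 synonymous.
Position 3: CTT, CTC, CTA → 3 synonymous.
Total: 1 + 0 + 3 = 4.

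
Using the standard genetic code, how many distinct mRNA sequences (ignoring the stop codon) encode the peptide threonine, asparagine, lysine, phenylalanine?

Thr: 4 codons.
Asn: 2 codons.
Lys: 2 codons.
Phe: 2 codons.
4 × 2 × 2 × 2 = 32.

32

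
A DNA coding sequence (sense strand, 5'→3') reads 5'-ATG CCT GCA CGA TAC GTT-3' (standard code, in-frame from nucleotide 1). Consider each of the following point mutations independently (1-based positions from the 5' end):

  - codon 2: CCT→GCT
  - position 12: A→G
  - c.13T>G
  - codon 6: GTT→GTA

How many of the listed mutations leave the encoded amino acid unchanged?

2

Codon 2: CCT (Pro) → GCT (Ala) — missense.
Codon 4: CGA (Arg) → CGG (Arg) — synonymous.
Codon 5: TAC (Tyr) → GAC (Asp) — missense.
Codon 6: GTT (Val) → GTA (Val) — synonymous.
Synonymous: 2 of 4.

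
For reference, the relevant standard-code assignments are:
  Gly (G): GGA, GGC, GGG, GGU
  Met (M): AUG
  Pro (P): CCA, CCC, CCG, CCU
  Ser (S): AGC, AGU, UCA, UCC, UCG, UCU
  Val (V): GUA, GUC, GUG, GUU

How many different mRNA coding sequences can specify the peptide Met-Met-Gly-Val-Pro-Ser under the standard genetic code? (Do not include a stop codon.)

384

Met: 1 codon.
Met: 1 codon.
Gly: 4 codons.
Val: 4 codons.
Pro: 4 codons.
Ser: 6 codons.
1 × 1 × 4 × 4 × 4 × 6 = 384.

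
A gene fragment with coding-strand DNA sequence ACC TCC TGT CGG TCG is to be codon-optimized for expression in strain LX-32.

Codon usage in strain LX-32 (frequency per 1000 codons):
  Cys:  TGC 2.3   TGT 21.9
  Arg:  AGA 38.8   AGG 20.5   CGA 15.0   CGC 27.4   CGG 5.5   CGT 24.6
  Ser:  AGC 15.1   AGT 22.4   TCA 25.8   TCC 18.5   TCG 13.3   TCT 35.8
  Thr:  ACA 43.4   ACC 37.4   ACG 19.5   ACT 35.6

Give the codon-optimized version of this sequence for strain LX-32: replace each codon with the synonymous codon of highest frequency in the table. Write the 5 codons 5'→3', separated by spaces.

Codon 1 (Thr): best is ACA at 43.4.
Codon 2 (Ser): best is TCT at 35.8.
Codon 3 (Cys): best is TGT at 21.9.
Codon 4 (Arg): best is AGA at 38.8.
Codon 5 (Ser): best is TCT at 35.8.

ACA TCT TGT AGA TCT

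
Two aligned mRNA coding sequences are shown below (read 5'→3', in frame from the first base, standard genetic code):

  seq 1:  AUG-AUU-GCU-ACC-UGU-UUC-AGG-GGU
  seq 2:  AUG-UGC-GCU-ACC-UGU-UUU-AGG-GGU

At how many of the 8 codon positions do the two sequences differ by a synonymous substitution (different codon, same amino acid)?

Codon 1: AUG Met / AUG Met — identical.
Codon 2: AUU Ile / UGC Cys — nonsynonymous.
Codon 3: GCU Ala / GCU Ala — identical.
Codon 4: ACC Thr / ACC Thr — identical.
Codon 5: UGU Cys / UGU Cys — identical.
Codon 6: UUC Phe / UUU Phe — synonymous.
Codon 7: AGG Arg / AGG Arg — identical.
Codon 8: GGU Gly / GGU Gly — identical.
Synonymous differences: 1.

1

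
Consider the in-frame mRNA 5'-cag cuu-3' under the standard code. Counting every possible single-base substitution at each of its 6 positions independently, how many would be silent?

4

Codon 1 (CAG, Gln): 1 synonymous substitution.
Codon 2 (CUU, Leu): 3 synonymous substitutions.
Total: 1 + 3 = 4.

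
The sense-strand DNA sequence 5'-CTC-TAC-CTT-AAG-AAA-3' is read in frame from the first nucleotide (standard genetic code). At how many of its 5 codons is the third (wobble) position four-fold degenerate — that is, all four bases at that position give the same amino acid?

2

Codon 1 CTC (Leu): third position 4-fold.
Codon 2 TAC (Tyr): third position 2-fold.
Codon 3 CTT (Leu): third position 4-fold.
Codon 4 AAG (Lys): third position 2-fold.
Codon 5 AAA (Lys): third position 2-fold.
Four-fold degenerate third positions: 2.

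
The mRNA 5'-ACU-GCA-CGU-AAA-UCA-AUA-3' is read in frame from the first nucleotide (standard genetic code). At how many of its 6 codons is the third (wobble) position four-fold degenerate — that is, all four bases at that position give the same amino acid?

Codon 1 ACU (Thr): third position 4-fold.
Codon 2 GCA (Ala): third position 4-fold.
Codon 3 CGU (Arg): third position 4-fold.
Codon 4 AAA (Lys): third position 2-fold.
Codon 5 UCA (Ser): third position 4-fold.
Codon 6 AUA (Ile): third position 3-fold.
Four-fold degenerate third positions: 4.

4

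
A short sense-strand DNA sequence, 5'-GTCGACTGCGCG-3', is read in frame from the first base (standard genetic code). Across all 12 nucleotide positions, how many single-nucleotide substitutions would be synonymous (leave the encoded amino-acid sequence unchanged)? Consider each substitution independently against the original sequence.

8

Codon 1 (GTC, Val): 3 synonymous substitutions.
Codon 2 (GAC, Asp): 1 synonymous substitution.
Codon 3 (TGC, Cys): 1 synonymous substitution.
Codon 4 (GCG, Ala): 3 synonymous substitutions.
Total: 3 + 1 + 1 + 3 = 8.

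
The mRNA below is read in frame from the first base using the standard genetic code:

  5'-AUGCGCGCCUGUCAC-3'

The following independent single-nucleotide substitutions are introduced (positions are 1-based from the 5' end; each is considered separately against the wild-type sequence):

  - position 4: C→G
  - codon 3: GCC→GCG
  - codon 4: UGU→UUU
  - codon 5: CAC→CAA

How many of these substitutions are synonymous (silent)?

1

Codon 2: CGC (Arg) → GGC (Gly) — missense.
Codon 3: GCC (Ala) → GCG (Ala) — synonymous.
Codon 4: UGU (Cys) → UUU (Phe) — missense.
Codon 5: CAC (His) → CAA (Gln) — missense.
Synonymous: 1 of 4.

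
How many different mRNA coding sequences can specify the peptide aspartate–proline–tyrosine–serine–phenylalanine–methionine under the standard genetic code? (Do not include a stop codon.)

Asp: 2 codons.
Pro: 4 codons.
Tyr: 2 codons.
Ser: 6 codons.
Phe: 2 codons.
Met: 1 codon.
2 × 4 × 2 × 6 × 2 × 1 = 192.

192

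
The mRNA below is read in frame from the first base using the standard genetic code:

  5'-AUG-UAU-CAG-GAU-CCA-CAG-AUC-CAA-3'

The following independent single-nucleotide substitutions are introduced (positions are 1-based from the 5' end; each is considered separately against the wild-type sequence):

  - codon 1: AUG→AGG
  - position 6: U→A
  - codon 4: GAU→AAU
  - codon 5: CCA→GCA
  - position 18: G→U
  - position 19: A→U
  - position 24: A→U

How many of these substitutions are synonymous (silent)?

0

Codon 1: AUG (Met) → AGG (Arg) — missense.
Codon 2: UAU (Tyr) → UAA (Stop) — nonsense.
Codon 4: GAU (Asp) → AAU (Asn) — missense.
Codon 5: CCA (Pro) → GCA (Ala) — missense.
Codon 6: CAG (Gln) → CAU (His) — missense.
Codon 7: AUC (Ile) → UUC (Phe) — missense.
Codon 8: CAA (Gln) → CAU (His) — missense.
Synonymous: 0 of 7.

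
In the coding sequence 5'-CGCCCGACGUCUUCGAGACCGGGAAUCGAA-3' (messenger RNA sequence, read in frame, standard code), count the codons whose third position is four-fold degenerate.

Codon 1 CGC (Arg): third position 4-fold.
Codon 2 CCG (Pro): third position 4-fold.
Codon 3 ACG (Thr): third position 4-fold.
Codon 4 UCU (Ser): third position 4-fold.
Codon 5 UCG (Ser): third position 4-fold.
Codon 6 AGA (Arg): third position 2-fold.
Codon 7 CCG (Pro): third position 4-fold.
Codon 8 GGA (Gly): third position 4-fold.
Codon 9 AUC (Ile): third position 3-fold.
Codon 10 GAA (Glu): third position 2-fold.
Four-fold degenerate third positions: 7.

7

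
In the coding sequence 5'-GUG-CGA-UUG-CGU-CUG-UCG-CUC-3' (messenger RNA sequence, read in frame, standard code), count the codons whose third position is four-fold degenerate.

6

Codon 1 GUG (Val): third position 4-fold.
Codon 2 CGA (Arg): third position 4-fold.
Codon 3 UUG (Leu): third position 2-fold.
Codon 4 CGU (Arg): third position 4-fold.
Codon 5 CUG (Leu): third position 4-fold.
Codon 6 UCG (Ser): third position 4-fold.
Codon 7 CUC (Leu): third position 4-fold.
Four-fold degenerate third positions: 6.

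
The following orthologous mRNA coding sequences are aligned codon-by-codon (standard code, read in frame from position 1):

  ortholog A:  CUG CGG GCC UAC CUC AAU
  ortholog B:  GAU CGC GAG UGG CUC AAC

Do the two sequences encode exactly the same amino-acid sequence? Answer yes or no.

Codon 1: CUG Leu / GAU Asp — nonsynonymous.
Codon 2: CGG Arg / CGC Arg — synonymous.
Codon 3: GCC Ala / GAG Glu — nonsynonymous.
Codon 4: UAC Tyr / UGG Trp — nonsynonymous.
Codon 5: CUC Leu / CUC Leu — identical.
Codon 6: AAU Asn / AAC Asn — synonymous.
Nonsynonymous differences: 3 → different protein.

no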